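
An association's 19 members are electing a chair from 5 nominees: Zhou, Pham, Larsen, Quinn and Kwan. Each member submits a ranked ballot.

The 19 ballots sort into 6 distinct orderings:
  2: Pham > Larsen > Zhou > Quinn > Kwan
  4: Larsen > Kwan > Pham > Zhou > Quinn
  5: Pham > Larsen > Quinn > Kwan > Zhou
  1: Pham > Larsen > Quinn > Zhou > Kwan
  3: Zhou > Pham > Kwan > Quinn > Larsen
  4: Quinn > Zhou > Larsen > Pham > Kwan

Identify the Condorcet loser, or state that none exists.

Head-to-head results (19 voters):
Zhou vs Pham: Pham, 12–7.
Zhou vs Larsen: Larsen wins 12–7.
Zhou vs Quinn: Zhou preferred on 2+4+3 = 9 ballots; Quinn wins 10–9.
Zhou vs Kwan: 2+1+3+4 = 10 for Zhou, 9 for Kwan — Zhou by 10–9.
Pham vs Larsen: Pham, 11–8.
Pham–Quinn: Pham 15–4.
Pham vs Kwan: Pham wins 15–4.
Larsen vs Quinn: Larsen wins 12–7.
Larsen vs Kwan: 16 to 3, Larsen.
Quinn vs Kwan: 2+5+1+4 = 12 for Quinn, 7 for Kwan — Quinn by 12–7.
Kwan is beaten in every head-to-head and is the Condorcet loser.

Kwan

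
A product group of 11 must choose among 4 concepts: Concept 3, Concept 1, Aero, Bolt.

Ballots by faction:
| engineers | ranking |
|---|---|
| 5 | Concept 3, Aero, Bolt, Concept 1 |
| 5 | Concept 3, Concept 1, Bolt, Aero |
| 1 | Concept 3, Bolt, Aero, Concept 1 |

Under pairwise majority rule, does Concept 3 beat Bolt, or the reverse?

Ballots ranking Concept 3 above Bolt: 5 + 5 + 1 = 11.
Ballots ranking Bolt above Concept 3: 11 − 11 = 0.
Concept 3 wins the head-to-head 11–0.

Concept 3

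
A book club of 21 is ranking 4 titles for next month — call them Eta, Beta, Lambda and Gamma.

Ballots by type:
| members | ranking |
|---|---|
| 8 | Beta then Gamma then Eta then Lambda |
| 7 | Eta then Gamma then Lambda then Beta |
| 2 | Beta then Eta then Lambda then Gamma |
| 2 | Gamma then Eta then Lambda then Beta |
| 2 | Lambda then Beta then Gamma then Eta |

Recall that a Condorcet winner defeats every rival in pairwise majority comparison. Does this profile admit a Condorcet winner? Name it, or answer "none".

none

Pairwise majorities:
Eta vs Beta: Eta preferred on 7+2 = 9 ballots; Beta wins 12–9.
Eta vs Lambda: 8+7+2+2 = 19 for Eta, 2 for Lambda — Eta by 19–2.
Eta vs Gamma: 9 to 12, Gamma.
Beta vs Lambda: 8+2 = 10 for Beta, 11 for Lambda — Lambda by 11–10.
Beta vs Gamma: Beta preferred on 8+2+2 = 12 ballots; Beta wins 12–9.
Lambda vs Gamma: Lambda is ranked higher on 2+2 = 4 ballots, Gamma on 17. Gamma wins 17–4.
Every book loses at least once (Eta loses to Beta; Beta loses to Lambda; Lambda loses to Eta; Gamma loses to Beta). The majority relation contains the cycle Eta > Lambda > Beta > Eta, so there is no Condorcet winner.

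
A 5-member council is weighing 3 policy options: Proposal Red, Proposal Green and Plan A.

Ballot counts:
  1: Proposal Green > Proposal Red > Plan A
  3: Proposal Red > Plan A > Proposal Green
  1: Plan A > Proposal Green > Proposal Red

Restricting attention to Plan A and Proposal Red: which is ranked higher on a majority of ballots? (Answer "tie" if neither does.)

Ballots ranking Plan A above Proposal Red: 1.
Ballots ranking Proposal Red above Plan A: 5 − 1 = 4.
Proposal Red wins the head-to-head 4–1.

Proposal Red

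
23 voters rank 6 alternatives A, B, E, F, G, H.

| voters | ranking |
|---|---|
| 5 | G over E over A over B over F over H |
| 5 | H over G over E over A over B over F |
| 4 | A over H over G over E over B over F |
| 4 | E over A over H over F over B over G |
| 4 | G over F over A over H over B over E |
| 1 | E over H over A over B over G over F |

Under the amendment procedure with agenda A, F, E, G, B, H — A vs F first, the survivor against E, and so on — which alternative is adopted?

Round 1: A vs F — 19–4, A advances.
Round 2: A vs E — 8–15, E advances.
Round 3: E vs G — 5–18, G advances.
Round 4: G vs B — 18–5, G advances.
Round 5: G vs H — 9–14, H advances.
H survives the agenda.

H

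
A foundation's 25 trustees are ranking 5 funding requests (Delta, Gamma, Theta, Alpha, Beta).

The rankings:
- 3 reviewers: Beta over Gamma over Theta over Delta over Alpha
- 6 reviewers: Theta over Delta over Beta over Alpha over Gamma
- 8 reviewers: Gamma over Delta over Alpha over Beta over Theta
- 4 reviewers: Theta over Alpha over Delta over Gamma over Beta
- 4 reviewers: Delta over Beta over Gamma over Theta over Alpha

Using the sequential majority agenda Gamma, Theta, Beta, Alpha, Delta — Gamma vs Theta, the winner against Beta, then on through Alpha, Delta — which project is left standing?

Delta

Round 1: Gamma vs Theta — 15–10, Gamma advances.
Round 2: Gamma vs Beta — 12–13, Beta advances.
Round 3: Beta vs Alpha — 13–12, Beta advances.
Round 4: Beta vs Delta — 3–22, Delta advances.
The agenda winner is Delta.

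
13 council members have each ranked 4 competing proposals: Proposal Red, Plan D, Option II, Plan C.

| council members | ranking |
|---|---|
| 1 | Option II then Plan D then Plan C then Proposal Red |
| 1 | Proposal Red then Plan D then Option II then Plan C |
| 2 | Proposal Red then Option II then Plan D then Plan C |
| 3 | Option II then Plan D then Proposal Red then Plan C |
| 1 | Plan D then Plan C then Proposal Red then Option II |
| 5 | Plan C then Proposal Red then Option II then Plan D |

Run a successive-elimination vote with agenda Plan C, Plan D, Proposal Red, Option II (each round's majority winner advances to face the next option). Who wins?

Proposal Red

Round 1: Plan C vs Plan D — 5–8, Plan D advances.
Round 2: Plan D vs Proposal Red — 5–8, Proposal Red advances.
Round 3: Proposal Red vs Option II — 9–4, Proposal Red advances.
Proposal Red survives the agenda.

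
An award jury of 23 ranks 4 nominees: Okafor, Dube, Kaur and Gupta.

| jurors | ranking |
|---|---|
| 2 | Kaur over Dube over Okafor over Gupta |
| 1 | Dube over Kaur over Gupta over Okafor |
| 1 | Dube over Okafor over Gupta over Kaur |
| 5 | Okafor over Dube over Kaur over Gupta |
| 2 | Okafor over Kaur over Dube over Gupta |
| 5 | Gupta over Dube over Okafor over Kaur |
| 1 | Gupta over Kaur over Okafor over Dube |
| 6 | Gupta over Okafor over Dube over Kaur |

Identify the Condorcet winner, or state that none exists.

Check each pair by majority over 23 ballots:
Okafor vs Dube: Okafor, 14–9.
Okafor vs Kaur: Okafor wins 19–4.
Okafor–Gupta: Gupta 13–10.
Dube–Kaur: Dube 18–5.
Dube vs Gupta: Gupta, 12–11.
Kaur vs Gupta: Gupta, 13–10.
Gupta defeats every rival head-to-head and is the Condorcet winner.

Gupta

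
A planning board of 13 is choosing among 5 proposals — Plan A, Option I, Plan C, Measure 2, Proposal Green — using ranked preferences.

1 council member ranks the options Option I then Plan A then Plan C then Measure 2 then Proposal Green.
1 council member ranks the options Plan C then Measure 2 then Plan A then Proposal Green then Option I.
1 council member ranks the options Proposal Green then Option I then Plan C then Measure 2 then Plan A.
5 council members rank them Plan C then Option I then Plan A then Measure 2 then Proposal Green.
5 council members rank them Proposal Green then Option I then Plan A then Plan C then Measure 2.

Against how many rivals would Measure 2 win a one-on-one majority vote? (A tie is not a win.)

1

Measure 2 against each rival (13 council members):
Measure 2 vs Plan A: 1+1 = 2 for Measure 2, 11 for Plan A — Plan A by 11–2.
Measure 2 vs Option I: Option I, 12–1.
Measure 2–Plan C: Plan C 13–0.
Measure 2 vs Proposal Green: 1+1+5 = 7 for Measure 2, 6 for Proposal Green — Measure 2 by 7–6.
Measure 2 beats Proposal Green; loses to Plan A, Option I, Plan C — 1 pairwise win.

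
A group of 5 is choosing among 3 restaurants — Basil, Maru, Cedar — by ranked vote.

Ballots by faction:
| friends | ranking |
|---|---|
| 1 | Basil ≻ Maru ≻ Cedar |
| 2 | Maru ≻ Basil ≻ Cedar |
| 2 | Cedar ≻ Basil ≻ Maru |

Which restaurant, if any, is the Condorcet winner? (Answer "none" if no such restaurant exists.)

Head-to-head results (5 friends):
Basil vs Maru: Basil is ranked higher on 1+2 = 3 ballots, Maru on 2. Basil wins 3–2.
Basil vs Cedar: 3 to 2, Basil.
Maru vs Cedar: 1+2 = 3 for Maru, 2 for Cedar — Maru by 3–2.
Basil wins every pairwise contest, so Basil is the Condorcet winner.

Basil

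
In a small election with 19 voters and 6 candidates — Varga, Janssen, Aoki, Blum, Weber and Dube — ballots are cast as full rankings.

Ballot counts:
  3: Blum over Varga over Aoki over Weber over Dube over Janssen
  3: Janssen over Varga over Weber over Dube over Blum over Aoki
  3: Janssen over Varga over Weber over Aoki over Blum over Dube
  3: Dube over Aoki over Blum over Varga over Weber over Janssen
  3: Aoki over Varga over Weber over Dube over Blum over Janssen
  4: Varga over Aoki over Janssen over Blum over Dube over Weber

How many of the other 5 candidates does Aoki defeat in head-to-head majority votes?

4

Aoki against each rival (19 voters):
Aoki vs Varga: Aoki preferred on 3+3 = 6 ballots; Varga wins 13–6.
Aoki–Janssen: Aoki 13–6.
Aoki vs Blum: Aoki wins 13–6.
Aoki vs Weber: Aoki preferred on 3+3+3+4 = 13 ballots; Aoki wins 13–6.
Aoki vs Dube: 13 to 6, Aoki.
Aoki beats Janssen, Blum, Weber, Dube; loses to Varga — 4 pairwise wins.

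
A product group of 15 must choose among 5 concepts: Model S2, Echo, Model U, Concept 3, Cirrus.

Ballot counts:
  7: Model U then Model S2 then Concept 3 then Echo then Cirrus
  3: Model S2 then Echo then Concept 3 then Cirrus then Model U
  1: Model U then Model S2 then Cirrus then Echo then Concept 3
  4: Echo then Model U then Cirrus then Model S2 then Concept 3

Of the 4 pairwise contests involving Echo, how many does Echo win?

2

Echo against each rival (15 engineers):
Echo vs Model S2: 4 to 11, Model S2.
Echo vs Model U: Echo preferred on 3+4 = 7 ballots; Model U wins 8–7.
Echo vs Concept 3: Echo wins 8–7.
Echo vs Cirrus: 14 to 1, Echo.
Echo beats Concept 3, Cirrus; loses to Model S2, Model U — 2 pairwise wins.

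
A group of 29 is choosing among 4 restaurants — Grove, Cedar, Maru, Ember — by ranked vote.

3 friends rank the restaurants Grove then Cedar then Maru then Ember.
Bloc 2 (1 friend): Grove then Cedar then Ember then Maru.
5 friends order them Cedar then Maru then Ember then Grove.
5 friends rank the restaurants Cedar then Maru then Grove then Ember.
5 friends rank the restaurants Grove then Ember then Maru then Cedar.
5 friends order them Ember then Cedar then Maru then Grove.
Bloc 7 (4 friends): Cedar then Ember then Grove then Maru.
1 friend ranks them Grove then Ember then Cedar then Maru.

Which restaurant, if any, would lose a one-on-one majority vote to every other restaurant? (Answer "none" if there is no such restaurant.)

none

Pairwise majorities:
Grove vs Cedar: Cedar, 19–10.
Grove vs Maru: Grove preferred on 3+1+5+4+1 = 14 ballots; Maru wins 15–14.
Grove vs Ember: Grove wins 15–14.
Cedar vs Maru: 24 to 5, Cedar.
Cedar vs Ember: Cedar, 18–11.
Maru vs Ember: Maru preferred on 3+5+5 = 13 ballots; Ember wins 16–13.
Every restaurant wins at least one matchup (Grove beats Ember; Cedar beats Grove; Maru beats Grove; Ember beats Maru), so there is no Condorcet loser.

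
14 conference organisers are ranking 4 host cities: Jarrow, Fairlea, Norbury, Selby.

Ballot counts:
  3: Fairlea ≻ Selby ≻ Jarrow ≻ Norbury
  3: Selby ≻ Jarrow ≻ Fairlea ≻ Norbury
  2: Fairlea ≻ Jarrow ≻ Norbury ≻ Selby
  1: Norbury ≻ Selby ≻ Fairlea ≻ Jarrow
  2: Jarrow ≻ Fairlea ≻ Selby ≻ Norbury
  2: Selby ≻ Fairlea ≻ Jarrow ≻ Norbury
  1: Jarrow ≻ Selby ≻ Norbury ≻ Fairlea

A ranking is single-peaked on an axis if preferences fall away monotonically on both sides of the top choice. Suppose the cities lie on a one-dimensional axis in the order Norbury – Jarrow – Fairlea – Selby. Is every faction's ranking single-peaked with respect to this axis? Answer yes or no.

Axis positions: Norbury=1, Jarrow=2, Fairlea=3, Selby=4.
Faction 1 (peak Fairlea at position 3): ranking walks positions 3-4-2-1, expanding outward from the peak — single-peaked.
Faction 2: ranking walks positions 4-2-3-1; Jarrow is ranked above Fairlea even though Fairlea lies between Jarrow and the peak Selby on the axis — preferences dip and rise again. Not single-peaked.
Faction 3 (peak Fairlea at position 3): ranking walks positions 3-2-1-4, expanding outward from the peak — single-peaked.
Faction 4: ranking walks positions 1-4-3-2; Selby is ranked above Jarrow even though Jarrow lies between Selby and the peak Norbury on the axis — preferences dip and rise again. Not single-peaked.
Faction 5 (peak Jarrow at position 2): ranking walks positions 2-3-4-1, expanding outward from the peak — single-peaked.
Faction 6 (peak Selby at position 4): ranking walks positions 4-3-2-1, expanding outward from the peak — single-peaked.
Faction 7: ranking walks positions 2-4-1-3; Selby is ranked above Fairlea even though Fairlea lies between Selby and the peak Jarrow on the axis — preferences dip and rise again. Not single-peaked.
Faction 2 violates single-peakedness, so the profile is not single-peaked on this axis.

no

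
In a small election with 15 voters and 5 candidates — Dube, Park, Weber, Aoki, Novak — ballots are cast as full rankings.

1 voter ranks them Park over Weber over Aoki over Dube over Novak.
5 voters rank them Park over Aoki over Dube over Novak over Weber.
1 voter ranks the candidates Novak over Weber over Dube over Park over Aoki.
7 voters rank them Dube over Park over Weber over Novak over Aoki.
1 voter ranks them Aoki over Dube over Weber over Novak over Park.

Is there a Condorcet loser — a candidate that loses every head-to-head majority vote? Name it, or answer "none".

Aoki

Pairwise majorities:
Dube vs Park: Dube, 9–6.
Dube vs Weber: 5+7+1 = 13 for Dube, 2 for Weber — Dube by 13–2.
Dube–Aoki: Dube 8–7.
Dube vs Novak: Dube is ranked higher on 1+5+7+1 = 14 ballots, Novak on 1. Dube wins 14–1.
Park vs Weber: Park is ranked higher on 1+5+7 = 13 ballots, Weber on 2. Park wins 13–2.
Park vs Aoki: Park preferred on 1+5+1+7 = 14 ballots; Park wins 14–1.
Park vs Novak: 1+5+7 = 13 for Park, 2 for Novak — Park by 13–2.
Weber vs Aoki: 9 to 6, Weber.
Weber vs Novak: Weber preferred on 1+7+1 = 9 ballots; Weber wins 9–6.
Aoki vs Novak: Aoki is ranked higher on 1+5+1 = 7 ballots, Novak on 8. Novak wins 8–7.
Only Aoki has no wins; Aoki is the Condorcet loser.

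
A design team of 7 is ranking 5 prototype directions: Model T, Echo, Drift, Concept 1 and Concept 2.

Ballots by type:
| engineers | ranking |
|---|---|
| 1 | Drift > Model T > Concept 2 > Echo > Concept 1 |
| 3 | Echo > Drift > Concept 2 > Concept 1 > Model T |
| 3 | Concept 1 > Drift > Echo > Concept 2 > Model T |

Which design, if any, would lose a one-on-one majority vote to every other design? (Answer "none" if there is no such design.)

Pairwise majorities:
Model T vs Echo: 1 to 6, Echo.
Model T vs Drift: Model T preferred on 0 ballots; Drift wins 7–0.
Model T vs Concept 1: Model T is ranked higher on 1 ballot, Concept 1 on 6. Concept 1 wins 6–1.
Model T vs Concept 2: Concept 2, 6–1.
Echo–Drift: Drift 4–3.
Echo vs Concept 1: Echo preferred on 1+3 = 4 ballots; Echo wins 4–3.
Echo vs Concept 2: Echo wins 6–1.
Drift vs Concept 1: Drift preferred on 1+3 = 4 ballots; Drift wins 4–3.
Drift vs Concept 2: Drift wins 7–0.
Concept 1 vs Concept 2: Concept 1 preferred on 3 ballots; Concept 2 wins 4–3.
Only Model T has no wins; Model T is the Condorcet loser.

Model T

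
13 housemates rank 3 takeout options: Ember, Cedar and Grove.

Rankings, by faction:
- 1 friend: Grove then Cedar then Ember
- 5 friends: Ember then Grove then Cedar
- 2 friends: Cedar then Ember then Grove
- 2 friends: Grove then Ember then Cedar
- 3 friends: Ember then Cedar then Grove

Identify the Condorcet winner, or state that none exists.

Ember

Head-to-head results (13 friends):
Ember vs Cedar: 10 to 3, Ember.
Ember vs Grove: Ember preferred on 5+2+3 = 10 ballots; Ember wins 10–3.
Cedar vs Grove: Cedar is ranked higher on 2+3 = 5 ballots, Grove on 8. Grove wins 8–5.
Ember beats each of Cedar, Grove — Ember is the Condorcet winner.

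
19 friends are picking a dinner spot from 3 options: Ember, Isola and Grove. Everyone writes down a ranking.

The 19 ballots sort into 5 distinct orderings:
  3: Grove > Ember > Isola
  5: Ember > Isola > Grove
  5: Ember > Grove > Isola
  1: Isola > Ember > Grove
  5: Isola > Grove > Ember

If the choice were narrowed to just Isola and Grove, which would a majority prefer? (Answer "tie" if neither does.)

Isola

Ballots ranking Isola above Grove: 5 + 1 + 5 = 11.
Ballots ranking Grove above Isola: 19 − 11 = 8.
Isola wins the head-to-head 11–8.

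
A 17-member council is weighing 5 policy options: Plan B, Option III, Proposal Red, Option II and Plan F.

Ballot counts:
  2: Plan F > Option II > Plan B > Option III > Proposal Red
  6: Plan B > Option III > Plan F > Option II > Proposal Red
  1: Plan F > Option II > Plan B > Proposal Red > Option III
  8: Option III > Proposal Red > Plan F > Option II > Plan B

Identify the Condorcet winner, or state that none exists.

none

Pairwise majorities:
Plan B vs Option III: Plan B preferred on 2+6+1 = 9 ballots; Plan B wins 9–8.
Plan B vs Proposal Red: Plan B preferred on 2+6+1 = 9 ballots; Plan B wins 9–8.
Plan B vs Option II: Plan B preferred on 6 ballots; Option II wins 11–6.
Plan B vs Plan F: Plan B preferred on 6 ballots; Plan F wins 11–6.
Option III vs Proposal Red: Option III preferred on 2+6+8 = 16 ballots; Option III wins 16–1.
Option III vs Option II: 14 to 3, Option III.
Option III vs Plan F: Option III is ranked higher on 6+8 = 14 ballots, Plan F on 3. Option III wins 14–3.
Proposal Red vs Option II: 8 to 9, Option II.
Proposal Red vs Plan F: 8 for Proposal Red, 9 for Plan F — Plan F by 9–8.
Option II vs Plan F: 0 for Option II, 17 for Plan F — Plan F by 17–0.
Every option loses at least once (Plan B loses to Option II; Option III loses to Plan B; Proposal Red loses to Plan B; Option II loses to Option III; Plan F loses to Option III). The majority relation contains the cycle Plan B beats Option III beats Option II beats Plan B, so there is no Condorcet winner.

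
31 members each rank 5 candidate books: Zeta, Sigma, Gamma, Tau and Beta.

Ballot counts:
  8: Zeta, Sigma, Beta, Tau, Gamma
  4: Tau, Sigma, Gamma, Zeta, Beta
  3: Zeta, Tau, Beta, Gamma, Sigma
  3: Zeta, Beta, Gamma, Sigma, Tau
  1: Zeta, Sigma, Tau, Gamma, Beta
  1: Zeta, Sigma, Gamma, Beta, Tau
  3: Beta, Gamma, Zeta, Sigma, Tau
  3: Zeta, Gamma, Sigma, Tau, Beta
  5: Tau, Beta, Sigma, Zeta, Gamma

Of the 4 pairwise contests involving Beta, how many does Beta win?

Beta against each rival (31 members):
Beta vs Zeta: Zeta wins 23–8.
Beta vs Sigma: Beta preferred on 3+3+3+5 = 14 ballots; Sigma wins 17–14.
Beta vs Gamma: Beta, 22–9.
Beta vs Tau: Tau, 16–15.
Beta beats Gamma; loses to Zeta, Sigma, Tau — 1 pairwise win.

1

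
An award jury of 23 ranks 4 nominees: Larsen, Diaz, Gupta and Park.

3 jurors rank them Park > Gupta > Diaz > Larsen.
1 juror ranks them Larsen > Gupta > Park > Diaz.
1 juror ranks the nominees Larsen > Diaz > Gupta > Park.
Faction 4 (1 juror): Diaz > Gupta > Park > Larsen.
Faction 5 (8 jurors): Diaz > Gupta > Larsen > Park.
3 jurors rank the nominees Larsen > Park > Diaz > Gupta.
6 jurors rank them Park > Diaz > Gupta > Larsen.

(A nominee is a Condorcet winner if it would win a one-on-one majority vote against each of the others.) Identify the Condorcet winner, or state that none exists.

none

Head-to-head results (23 jurors):
Larsen–Diaz: Diaz 18–5.
Larsen vs Gupta: 1+1+3 = 5 for Larsen, 18 for Gupta — Gupta by 18–5.
Larsen–Park: Larsen 13–10.
Diaz vs Gupta: Diaz, 19–4.
Diaz vs Park: Park wins 13–10.
Gupta vs Park: Gupta preferred on 1+1+1+8 = 11 ballots; Park wins 12–11.
Every nominee loses at least once (Larsen loses to Diaz; Diaz loses to Park; Gupta loses to Diaz; Park loses to Larsen). The majority relation contains the cycle Larsen > Park > Diaz > Larsen, so there is no Condorcet winner.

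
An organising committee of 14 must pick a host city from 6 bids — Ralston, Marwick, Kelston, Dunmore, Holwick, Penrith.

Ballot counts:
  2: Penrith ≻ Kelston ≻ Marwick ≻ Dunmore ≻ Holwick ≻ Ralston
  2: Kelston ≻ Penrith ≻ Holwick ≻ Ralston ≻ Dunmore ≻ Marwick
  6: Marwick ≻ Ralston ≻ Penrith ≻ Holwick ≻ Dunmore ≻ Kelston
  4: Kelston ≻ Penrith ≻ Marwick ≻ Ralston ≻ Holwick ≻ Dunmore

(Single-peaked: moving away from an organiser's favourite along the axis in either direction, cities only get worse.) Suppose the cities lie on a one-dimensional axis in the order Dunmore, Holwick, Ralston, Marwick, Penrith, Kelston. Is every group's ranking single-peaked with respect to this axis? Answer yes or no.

no

Axis positions: Dunmore=1, Holwick=2, Ralston=3, Marwick=4, Penrith=5, Kelston=6.
Group 1: ranking walks positions 5-6-4-1-2-3; Dunmore is ranked above Ralston even though Ralston lies between Dunmore and the peak Penrith on the axis — preferences dip and rise again. Not single-peaked.
Group 2: ranking walks positions 6-5-2-3-1-4; Holwick is ranked above Marwick even though Marwick lies between Holwick and the peak Kelston on the axis — preferences dip and rise again. Not single-peaked.
Group 3 (peak Marwick at position 4): ranking walks positions 4-3-5-2-1-6, expanding outward from the peak — single-peaked.
Group 4 (peak Kelston at position 6): ranking walks positions 6-5-4-3-2-1, expanding outward from the peak — single-peaked.
Group 1 violates single-peakedness, so the profile is not single-peaked on this axis.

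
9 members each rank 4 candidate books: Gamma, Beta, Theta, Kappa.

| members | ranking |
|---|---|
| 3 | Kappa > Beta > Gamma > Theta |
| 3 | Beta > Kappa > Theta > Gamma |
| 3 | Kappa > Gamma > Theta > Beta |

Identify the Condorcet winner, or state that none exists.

Pairwise majorities:
Gamma vs Beta: Gamma is ranked higher on 3 ballots, Beta on 6. Beta wins 6–3.
Gamma vs Theta: 3+3 = 6 for Gamma, 3 for Theta — Gamma by 6–3.
Gamma–Kappa: Kappa 9–0.
Beta vs Theta: 6 to 3, Beta.
Beta vs Kappa: Kappa, 6–3.
Theta–Kappa: Kappa 9–0.
Kappa wins every pairwise contest, so Kappa is the Condorcet winner.

Kappa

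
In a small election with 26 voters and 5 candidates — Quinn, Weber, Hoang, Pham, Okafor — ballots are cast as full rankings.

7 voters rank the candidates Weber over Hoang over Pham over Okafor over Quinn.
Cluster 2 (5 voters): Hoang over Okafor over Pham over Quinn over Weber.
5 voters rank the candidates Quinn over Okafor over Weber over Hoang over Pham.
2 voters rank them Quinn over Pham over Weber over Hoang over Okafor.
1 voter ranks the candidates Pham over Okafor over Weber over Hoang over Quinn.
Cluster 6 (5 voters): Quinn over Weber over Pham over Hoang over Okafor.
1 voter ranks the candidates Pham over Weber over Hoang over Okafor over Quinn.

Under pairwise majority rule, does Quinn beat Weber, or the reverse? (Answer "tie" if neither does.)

Quinn

Ballots ranking Quinn above Weber: 5 + 5 + 2 + 5 = 17.
Ballots ranking Weber above Quinn: 26 − 17 = 9.
Quinn wins the head-to-head 17–9.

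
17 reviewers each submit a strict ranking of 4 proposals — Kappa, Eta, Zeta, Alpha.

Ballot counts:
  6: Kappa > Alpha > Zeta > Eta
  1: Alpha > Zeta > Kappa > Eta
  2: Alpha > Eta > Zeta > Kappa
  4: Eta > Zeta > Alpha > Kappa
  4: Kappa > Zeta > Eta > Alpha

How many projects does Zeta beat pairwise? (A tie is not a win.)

1

Zeta against each rival (17 reviewers):
Zeta vs Kappa: 7 to 10, Kappa.
Zeta vs Eta: Zeta, 11–6.
Zeta vs Alpha: 4+4 = 8 for Zeta, 9 for Alpha — Alpha by 9–8.
Zeta beats Eta; loses to Kappa, Alpha — 1 pairwise win.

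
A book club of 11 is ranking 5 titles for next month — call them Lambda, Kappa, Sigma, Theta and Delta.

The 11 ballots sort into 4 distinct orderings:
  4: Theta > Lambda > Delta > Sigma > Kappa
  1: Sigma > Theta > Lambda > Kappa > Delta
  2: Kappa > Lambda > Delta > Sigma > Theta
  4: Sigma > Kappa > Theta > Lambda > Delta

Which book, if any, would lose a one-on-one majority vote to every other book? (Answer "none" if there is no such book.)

Head-to-head results (11 members):
Lambda vs Kappa: 4+1 = 5 for Lambda, 6 for Kappa — Kappa by 6–5.
Lambda vs Sigma: Lambda wins 6–5.
Lambda vs Theta: Lambda is ranked higher on 2 ballots, Theta on 9. Theta wins 9–2.
Lambda vs Delta: Lambda is ranked higher on 4+1+2+4 = 11 ballots, Delta on 0. Lambda wins 11–0.
Kappa vs Sigma: Kappa preferred on 2 ballots; Sigma wins 9–2.
Kappa vs Theta: Kappa is ranked higher on 2+4 = 6 ballots, Theta on 5. Kappa wins 6–5.
Kappa vs Delta: 1+2+4 = 7 for Kappa, 4 for Delta — Kappa by 7–4.
Sigma vs Theta: Sigma is ranked higher on 1+2+4 = 7 ballots, Theta on 4. Sigma wins 7–4.
Sigma vs Delta: Delta, 6–5.
Theta vs Delta: Theta, 9–2.
Every book wins at least one matchup (Lambda beats Sigma; Kappa beats Lambda; Sigma beats Kappa; Theta beats Lambda; Delta beats Sigma), so there is no Condorcet loser.

none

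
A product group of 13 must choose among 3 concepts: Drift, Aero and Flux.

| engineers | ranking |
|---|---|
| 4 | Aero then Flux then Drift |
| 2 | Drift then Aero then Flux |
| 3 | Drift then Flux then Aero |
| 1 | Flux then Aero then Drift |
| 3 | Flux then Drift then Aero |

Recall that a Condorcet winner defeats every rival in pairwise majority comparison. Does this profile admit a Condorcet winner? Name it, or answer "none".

Pairwise majorities:
Drift vs Aero: 8 to 5, Drift.
Drift vs Flux: Drift preferred on 2+3 = 5 ballots; Flux wins 8–5.
Aero–Flux: Flux 7–6.
Only Flux has no losses; Flux is the Condorcet winner.

Flux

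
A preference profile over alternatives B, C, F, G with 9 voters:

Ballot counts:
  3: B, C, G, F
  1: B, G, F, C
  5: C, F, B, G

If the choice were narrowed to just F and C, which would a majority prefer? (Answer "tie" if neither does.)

Ballots ranking F above C: 1.
Ballots ranking C above F: 9 − 1 = 8.
C wins the head-to-head 8–1.

C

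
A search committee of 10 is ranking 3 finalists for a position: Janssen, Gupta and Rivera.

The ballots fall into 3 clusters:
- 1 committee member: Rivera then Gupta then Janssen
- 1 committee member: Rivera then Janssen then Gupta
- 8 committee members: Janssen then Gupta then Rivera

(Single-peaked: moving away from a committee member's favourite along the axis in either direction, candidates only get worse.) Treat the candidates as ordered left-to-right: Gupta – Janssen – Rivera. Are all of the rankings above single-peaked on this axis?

no

Axis positions: Gupta=1, Janssen=2, Rivera=3.
Cluster 1: ranking walks positions 3-1-2; Gupta is ranked above Janssen even though Janssen lies between Gupta and the peak Rivera on the axis — preferences dip and rise again. Not single-peaked.
Cluster 2 (peak Rivera at position 3): ranking walks positions 3-2-1, expanding outward from the peak — single-peaked.
Cluster 3 (peak Janssen at position 2): ranking walks positions 2-1-3, expanding outward from the peak — single-peaked.
Cluster 1 violates single-peakedness, so the profile is not single-peaked on this axis.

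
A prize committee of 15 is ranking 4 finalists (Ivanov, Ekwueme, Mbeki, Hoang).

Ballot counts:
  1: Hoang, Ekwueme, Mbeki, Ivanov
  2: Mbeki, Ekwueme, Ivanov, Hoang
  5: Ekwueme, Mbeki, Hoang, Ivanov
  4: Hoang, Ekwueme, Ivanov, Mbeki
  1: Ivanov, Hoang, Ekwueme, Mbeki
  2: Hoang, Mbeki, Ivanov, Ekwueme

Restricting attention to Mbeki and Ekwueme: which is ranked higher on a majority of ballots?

Ballots ranking Mbeki above Ekwueme: 2 + 2 = 4.
Ballots ranking Ekwueme above Mbeki: 15 − 4 = 11.
Ekwueme wins the head-to-head 11–4.

Ekwueme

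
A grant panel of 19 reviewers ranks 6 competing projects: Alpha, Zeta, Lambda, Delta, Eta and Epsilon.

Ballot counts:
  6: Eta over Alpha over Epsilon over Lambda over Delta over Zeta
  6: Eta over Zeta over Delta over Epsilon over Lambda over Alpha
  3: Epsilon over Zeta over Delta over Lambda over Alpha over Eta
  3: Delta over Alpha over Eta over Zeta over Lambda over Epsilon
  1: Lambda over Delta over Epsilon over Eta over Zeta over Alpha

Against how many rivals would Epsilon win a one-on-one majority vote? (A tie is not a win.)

Epsilon against each rival (19 reviewers):
Epsilon vs Alpha: Epsilon is ranked higher on 6+3+1 = 10 ballots, Alpha on 9. Epsilon wins 10–9.
Epsilon–Zeta: Epsilon 10–9.
Epsilon vs Lambda: Epsilon is ranked higher on 6+6+3 = 15 ballots, Lambda on 4. Epsilon wins 15–4.
Epsilon vs Delta: Delta wins 10–9.
Epsilon–Eta: Eta 15–4.
Epsilon beats Alpha, Zeta, Lambda; loses to Delta, Eta — 3 pairwise wins.

3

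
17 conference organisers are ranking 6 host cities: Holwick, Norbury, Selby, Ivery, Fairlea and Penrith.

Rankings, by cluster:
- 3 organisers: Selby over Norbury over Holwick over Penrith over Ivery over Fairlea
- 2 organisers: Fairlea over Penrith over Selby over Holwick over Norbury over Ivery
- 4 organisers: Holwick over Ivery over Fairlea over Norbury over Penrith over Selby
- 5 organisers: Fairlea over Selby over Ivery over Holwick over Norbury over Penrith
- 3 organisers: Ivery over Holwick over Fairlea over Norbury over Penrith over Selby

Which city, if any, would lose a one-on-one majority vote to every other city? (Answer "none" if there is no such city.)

none

Head-to-head results (17 organisers):
Holwick vs Norbury: Holwick, 14–3.
Holwick–Selby: Selby 10–7.
Holwick–Ivery: Holwick 9–8.
Holwick vs Fairlea: Holwick wins 10–7.
Holwick–Penrith: Holwick 15–2.
Norbury–Selby: Selby 10–7.
Norbury vs Ivery: Ivery, 12–5.
Norbury vs Fairlea: Fairlea wins 14–3.
Norbury vs Penrith: Norbury is ranked higher on 3+4+5+3 = 15 ballots, Penrith on 2. Norbury wins 15–2.
Selby vs Ivery: Selby preferred on 3+2+5 = 10 ballots; Selby wins 10–7.
Selby vs Fairlea: 3 for Selby, 14 for Fairlea — Fairlea by 14–3.
Selby vs Penrith: Selby is ranked higher on 3+5 = 8 ballots, Penrith on 9. Penrith wins 9–8.
Ivery vs Fairlea: Ivery is ranked higher on 3+4+3 = 10 ballots, Fairlea on 7. Ivery wins 10–7.
Ivery–Penrith: Ivery 12–5.
Fairlea–Penrith: Fairlea 14–3.
Every city wins at least one matchup (Holwick beats Norbury; Norbury beats Penrith; Selby beats Holwick; Ivery beats Norbury; Fairlea beats Norbury; Penrith beats Selby), so there is no Condorcet loser.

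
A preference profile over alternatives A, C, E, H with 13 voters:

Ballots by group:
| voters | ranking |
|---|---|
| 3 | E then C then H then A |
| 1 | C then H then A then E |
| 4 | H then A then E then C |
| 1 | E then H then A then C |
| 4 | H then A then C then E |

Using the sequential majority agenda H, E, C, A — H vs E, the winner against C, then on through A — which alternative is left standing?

H

Round 1: H vs E — 9–4, H advances.
Round 2: H vs C — 9–4, H advances.
Round 3: H vs A — 13–0, H advances.
H survives the agenda.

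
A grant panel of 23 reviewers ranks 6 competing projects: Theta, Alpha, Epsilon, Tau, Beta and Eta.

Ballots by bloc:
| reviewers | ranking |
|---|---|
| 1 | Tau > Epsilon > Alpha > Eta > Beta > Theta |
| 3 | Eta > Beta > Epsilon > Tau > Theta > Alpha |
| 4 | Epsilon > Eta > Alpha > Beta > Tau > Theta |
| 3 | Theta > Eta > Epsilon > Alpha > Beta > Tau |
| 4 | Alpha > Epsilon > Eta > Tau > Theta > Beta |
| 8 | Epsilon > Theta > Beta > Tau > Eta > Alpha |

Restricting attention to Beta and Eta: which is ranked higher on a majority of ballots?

Eta

Ballots ranking Beta above Eta: 8.
Ballots ranking Eta above Beta: 23 − 8 = 15.
Eta wins the head-to-head 15–8.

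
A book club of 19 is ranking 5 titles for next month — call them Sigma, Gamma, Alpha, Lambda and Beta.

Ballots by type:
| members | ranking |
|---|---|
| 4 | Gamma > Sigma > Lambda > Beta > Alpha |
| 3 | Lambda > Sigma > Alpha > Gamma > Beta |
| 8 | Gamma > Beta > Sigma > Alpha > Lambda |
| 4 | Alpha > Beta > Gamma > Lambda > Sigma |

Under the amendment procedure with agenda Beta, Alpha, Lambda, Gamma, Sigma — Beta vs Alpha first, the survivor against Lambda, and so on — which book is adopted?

Gamma

Round 1: Beta vs Alpha — 12–7, Beta advances.
Round 2: Beta vs Lambda — 12–7, Beta advances.
Round 3: Beta vs Gamma — 4–15, Gamma advances.
Round 4: Gamma vs Sigma — 16–3, Gamma advances.
The agenda winner is Gamma.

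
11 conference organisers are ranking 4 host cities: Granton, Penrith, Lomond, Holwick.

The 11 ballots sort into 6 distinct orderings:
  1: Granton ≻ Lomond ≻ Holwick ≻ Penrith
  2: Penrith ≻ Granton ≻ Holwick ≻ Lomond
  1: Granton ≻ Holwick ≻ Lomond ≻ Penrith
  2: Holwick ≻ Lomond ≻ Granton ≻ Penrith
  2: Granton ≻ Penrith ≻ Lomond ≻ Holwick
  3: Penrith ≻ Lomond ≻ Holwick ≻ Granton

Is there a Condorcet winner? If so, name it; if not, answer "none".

Granton

Head-to-head results (11 organisers):
Granton vs Penrith: Granton, 6–5.
Granton–Lomond: Granton 6–5.
Granton vs Holwick: Granton preferred on 1+2+1+2 = 6 ballots; Granton wins 6–5.
Penrith vs Lomond: Penrith is ranked higher on 2+2+3 = 7 ballots, Lomond on 4. Penrith wins 7–4.
Penrith vs Holwick: 2+2+3 = 7 for Penrith, 4 for Holwick — Penrith by 7–4.
Lomond vs Holwick: Lomond is ranked higher on 1+2+3 = 6 ballots, Holwick on 5. Lomond wins 6–5.
Only Granton has no losses; Granton is the Condorcet winner.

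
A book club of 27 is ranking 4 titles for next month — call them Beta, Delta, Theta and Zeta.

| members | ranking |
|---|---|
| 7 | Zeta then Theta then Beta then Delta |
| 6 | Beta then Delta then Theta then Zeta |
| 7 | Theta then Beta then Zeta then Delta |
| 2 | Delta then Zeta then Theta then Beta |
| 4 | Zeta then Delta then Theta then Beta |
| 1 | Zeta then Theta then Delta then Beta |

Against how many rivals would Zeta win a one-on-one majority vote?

3

Zeta against each rival (27 members):
Zeta vs Beta: 14 to 13, Zeta.
Zeta vs Delta: 7+7+4+1 = 19 for Zeta, 8 for Delta — Zeta by 19–8.
Zeta vs Theta: Zeta preferred on 7+2+4+1 = 14 ballots; Zeta wins 14–13.
Zeta beats Beta, Delta, Theta — 3 pairwise wins.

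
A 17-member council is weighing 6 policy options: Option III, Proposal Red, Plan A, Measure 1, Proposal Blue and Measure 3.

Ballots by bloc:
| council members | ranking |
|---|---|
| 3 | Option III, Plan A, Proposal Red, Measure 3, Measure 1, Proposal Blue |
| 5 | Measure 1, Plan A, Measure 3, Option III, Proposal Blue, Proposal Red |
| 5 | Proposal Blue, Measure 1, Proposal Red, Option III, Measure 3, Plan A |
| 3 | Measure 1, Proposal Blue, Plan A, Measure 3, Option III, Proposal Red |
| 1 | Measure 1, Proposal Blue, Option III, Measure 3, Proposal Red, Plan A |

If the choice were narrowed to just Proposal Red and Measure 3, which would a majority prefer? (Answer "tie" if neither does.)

Measure 3

Ballots ranking Proposal Red above Measure 3: 3 + 5 = 8.
Ballots ranking Measure 3 above Proposal Red: 17 − 8 = 9.
Measure 3 wins the head-to-head 9–8.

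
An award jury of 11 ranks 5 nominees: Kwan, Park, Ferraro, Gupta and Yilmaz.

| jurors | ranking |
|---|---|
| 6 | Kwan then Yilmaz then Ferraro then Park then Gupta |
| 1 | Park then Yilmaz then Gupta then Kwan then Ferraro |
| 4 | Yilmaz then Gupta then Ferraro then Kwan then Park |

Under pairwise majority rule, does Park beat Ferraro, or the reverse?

Ferraro

Ballots ranking Park above Ferraro: 1.
Ballots ranking Ferraro above Park: 11 − 1 = 10.
Ferraro wins the head-to-head 10–1.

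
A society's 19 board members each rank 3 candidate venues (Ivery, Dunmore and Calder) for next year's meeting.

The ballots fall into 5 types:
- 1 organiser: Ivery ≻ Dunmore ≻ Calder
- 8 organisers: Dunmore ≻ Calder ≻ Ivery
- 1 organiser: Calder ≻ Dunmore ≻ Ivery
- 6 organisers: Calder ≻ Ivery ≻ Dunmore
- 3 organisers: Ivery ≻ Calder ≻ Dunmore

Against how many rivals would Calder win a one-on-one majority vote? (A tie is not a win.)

2

Calder against each rival (19 organisers):
Calder vs Ivery: Calder is ranked higher on 8+1+6 = 15 ballots, Ivery on 4. Calder wins 15–4.
Calder vs Dunmore: 1+6+3 = 10 for Calder, 9 for Dunmore — Calder by 10–9.
Calder beats Ivery, Dunmore — 2 pairwise wins.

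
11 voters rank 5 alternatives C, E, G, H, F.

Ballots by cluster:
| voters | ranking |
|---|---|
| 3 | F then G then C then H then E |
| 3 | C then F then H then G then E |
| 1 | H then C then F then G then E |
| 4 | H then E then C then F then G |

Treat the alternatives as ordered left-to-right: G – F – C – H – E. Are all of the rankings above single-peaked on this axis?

Axis positions: G=1, F=2, C=3, H=4, E=5.
Cluster 1 (peak F at position 2): ranking walks positions 2-1-3-4-5, expanding outward from the peak — single-peaked.
Cluster 2 (peak C at position 3): ranking walks positions 3-2-4-1-5, expanding outward from the peak — single-peaked.
Cluster 3 (peak H at position 4): ranking walks positions 4-3-2-1-5, expanding outward from the peak — single-peaked.
Cluster 4 (peak H at position 4): ranking walks positions 4-5-3-2-1, expanding outward from the peak — single-peaked.
Every ranking is single-peaked on this axis.

yes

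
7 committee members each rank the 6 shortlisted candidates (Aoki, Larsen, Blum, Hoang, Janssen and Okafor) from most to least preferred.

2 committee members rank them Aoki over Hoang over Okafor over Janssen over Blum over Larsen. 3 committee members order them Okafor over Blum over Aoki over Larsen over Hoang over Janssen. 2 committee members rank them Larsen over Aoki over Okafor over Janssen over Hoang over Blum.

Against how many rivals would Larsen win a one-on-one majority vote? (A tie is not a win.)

Larsen against each rival (7 committee members):
Larsen vs Aoki: Larsen is ranked higher on 2 ballots, Aoki on 5. Aoki wins 5–2.
Larsen vs Blum: Larsen is ranked higher on 2 ballots, Blum on 5. Blum wins 5–2.
Larsen–Hoang: Larsen 5–2.
Larsen–Janssen: Larsen 5–2.
Larsen vs Okafor: 2 to 5, Okafor.
Larsen beats Hoang, Janssen; loses to Aoki, Blum, Okafor — 2 pairwise wins.

2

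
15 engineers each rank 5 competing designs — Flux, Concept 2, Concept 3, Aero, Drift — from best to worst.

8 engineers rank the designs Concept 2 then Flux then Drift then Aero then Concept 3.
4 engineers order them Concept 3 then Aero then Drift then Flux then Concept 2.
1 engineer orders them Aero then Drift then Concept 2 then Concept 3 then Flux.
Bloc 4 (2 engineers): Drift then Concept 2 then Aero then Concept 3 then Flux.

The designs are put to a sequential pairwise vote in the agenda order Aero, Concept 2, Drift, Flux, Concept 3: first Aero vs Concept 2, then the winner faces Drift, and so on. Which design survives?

Round 1: Aero vs Concept 2 — 5–10, Concept 2 advances.
Round 2: Concept 2 vs Drift — 8–7, Concept 2 advances.
Round 3: Concept 2 vs Flux — 11–4, Concept 2 advances.
Round 4: Concept 2 vs Concept 3 — 11–4, Concept 2 advances.
The agenda winner is Concept 2.

Concept 2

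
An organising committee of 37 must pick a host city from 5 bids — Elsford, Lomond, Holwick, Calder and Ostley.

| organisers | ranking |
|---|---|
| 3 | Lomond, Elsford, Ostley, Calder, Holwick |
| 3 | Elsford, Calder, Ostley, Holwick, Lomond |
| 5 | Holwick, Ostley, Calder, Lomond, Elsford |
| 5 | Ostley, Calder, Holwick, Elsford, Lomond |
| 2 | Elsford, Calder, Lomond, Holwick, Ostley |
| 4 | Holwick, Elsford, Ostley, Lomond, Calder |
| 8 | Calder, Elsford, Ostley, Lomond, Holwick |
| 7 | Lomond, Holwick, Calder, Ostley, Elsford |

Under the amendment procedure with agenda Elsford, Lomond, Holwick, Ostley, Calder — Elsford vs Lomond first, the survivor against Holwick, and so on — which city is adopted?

Calder

Round 1: Elsford vs Lomond — 22–15, Elsford advances.
Round 2: Elsford vs Holwick — 16–21, Holwick advances.
Round 3: Holwick vs Ostley — 18–19, Ostley advances.
Round 4: Ostley vs Calder — 17–20, Calder advances.
Calder survives the agenda.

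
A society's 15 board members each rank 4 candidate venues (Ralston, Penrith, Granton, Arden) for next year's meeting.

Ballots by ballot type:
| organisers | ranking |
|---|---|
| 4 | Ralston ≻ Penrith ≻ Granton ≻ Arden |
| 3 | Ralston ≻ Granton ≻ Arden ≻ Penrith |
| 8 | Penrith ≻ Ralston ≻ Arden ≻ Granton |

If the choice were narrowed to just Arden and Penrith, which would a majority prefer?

Ballots ranking Arden above Penrith: 3.
Ballots ranking Penrith above Arden: 15 − 3 = 12.
Penrith wins the head-to-head 12–3.

Penrith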